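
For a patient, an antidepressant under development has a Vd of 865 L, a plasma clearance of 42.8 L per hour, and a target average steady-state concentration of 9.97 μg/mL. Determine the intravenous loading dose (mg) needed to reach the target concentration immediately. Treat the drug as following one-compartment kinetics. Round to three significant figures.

8620 mg

Loading dose depends on Vd (not clearance): it fills the distribution volume.
LD = Vd × C = 865.0 × 9.970 = 8624 mg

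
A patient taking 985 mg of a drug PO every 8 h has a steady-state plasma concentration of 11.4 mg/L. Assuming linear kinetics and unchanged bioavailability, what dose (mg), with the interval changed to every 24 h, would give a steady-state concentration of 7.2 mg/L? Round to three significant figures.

With linear kinetics, Css is proportional to dose rate (D/τ) at fixed clearance.
D₂ = D₁ × (Css,target / Css,current) × (τ₂/τ₁) = 985 × (7.2/11.4) × (24/8) = 1866 mg

1870 mg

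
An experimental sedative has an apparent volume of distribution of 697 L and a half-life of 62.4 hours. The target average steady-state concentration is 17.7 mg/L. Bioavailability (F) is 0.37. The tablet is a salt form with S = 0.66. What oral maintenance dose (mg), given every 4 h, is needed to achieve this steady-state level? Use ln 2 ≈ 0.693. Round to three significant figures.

2240 mg

CL = 0.693 × Vd / t½ = 0.693 × 697.0 / 62.4 = 7.741 L/h
D = CL × Css × τ / F / S = 7.741 × 17.7 × 4 / 0.37 / 0.66 = 2244 mg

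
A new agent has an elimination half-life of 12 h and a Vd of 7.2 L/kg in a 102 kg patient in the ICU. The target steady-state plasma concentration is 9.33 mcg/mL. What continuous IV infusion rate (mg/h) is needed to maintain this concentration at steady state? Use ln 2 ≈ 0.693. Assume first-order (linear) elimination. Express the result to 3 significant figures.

396 mg/h

Vd(total) = 102 kg × 7.2 L/kg = 734.4 L
CL = ln 2 · Vd / t½ = 0.693 × 734.4 / 12 = 42.41 L/h
Infusion rate = CL × Css = 42.41 × 9.33 = 395.7 mg/h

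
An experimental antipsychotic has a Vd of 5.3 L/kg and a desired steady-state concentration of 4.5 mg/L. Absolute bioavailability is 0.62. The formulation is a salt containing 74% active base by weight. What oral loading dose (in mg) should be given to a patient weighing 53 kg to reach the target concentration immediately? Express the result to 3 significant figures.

Vd(total) = 53 kg × 5.3 L/kg = 280.9 L
The loading dose fills Vd to the target concentration.
LD = Vd × C / F / S = 280.9 × 4.500 / 0.62 / 0.74 = 2755 mg

2760 mg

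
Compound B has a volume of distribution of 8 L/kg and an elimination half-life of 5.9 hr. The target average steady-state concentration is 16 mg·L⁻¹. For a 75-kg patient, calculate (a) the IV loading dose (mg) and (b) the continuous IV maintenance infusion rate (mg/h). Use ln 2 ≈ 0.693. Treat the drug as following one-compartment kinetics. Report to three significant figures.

Vd = 8 L/kg × 75 kg = 600.0 L
LD = Vd × C = 600.0 × 16 = 9600 mg
CL = 0.693 × Vd / t½ = 0.693 × 600.0 / 5.9 = 70.47 L/h
Infusion rate = CL × Css = 70.47 × 16 = 1128 mg/h

(a) 9600 mg; (b) 1130 mg/h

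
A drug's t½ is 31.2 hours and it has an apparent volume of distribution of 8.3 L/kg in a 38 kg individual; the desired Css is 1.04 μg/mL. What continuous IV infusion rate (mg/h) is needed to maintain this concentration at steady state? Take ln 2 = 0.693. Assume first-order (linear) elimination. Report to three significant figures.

7.29 mg/h

Vd(total) = 38 kg × 8.3 L/kg = 315.4 L
CL = 0.693 × Vd / t½ = 0.693 × 315.4 / 31.2 = 7.006 L/h
Infusion rate = CL × Css = 7.006 × 1.04 = 7.286 mg/h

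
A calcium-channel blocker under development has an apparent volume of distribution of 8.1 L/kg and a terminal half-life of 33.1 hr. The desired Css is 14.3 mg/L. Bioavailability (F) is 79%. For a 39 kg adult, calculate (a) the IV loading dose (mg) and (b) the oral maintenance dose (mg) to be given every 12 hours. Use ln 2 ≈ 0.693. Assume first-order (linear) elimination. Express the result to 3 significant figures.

(a) 4520 mg; (b) 1440 mg

Total Vd = 8.1 × 39 = 315.9 L
LD = Vd × C = 315.9 × 14.3 = 4517 mg
CL = 0.693 × Vd / t½ = 0.693 × 315.9 / 33.1 = 6.614 L/h
D = CL × Css × τ / F = 6.614 × 14.3 × 12 / 0.79 = 1437 mg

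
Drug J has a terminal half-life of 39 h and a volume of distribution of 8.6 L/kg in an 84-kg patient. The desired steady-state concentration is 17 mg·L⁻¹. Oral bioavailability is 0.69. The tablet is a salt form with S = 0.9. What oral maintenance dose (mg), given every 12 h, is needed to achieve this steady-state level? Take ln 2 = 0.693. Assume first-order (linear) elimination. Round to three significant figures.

4220 mg

Vd(total) = 84 kg × 8.6 L/kg = 722.4 L
k = 0.693/39 = 0.01777 h⁻¹, so CL = k·Vd = 0.01777 × 722.4 = 12.84 L/h
D = CL × Css × τ / F / S = 12.84 × 17 × 12 / 0.69 / 0.9 = 4218 mg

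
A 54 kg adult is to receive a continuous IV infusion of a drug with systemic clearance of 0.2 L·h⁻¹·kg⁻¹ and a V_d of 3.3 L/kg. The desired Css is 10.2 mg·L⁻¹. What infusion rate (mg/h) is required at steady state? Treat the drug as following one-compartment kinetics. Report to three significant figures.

CL = 0.2 L·h⁻¹·kg⁻¹ × 54 kg = 10.80 L/h
At steady state, infusion rate equals elimination rate: rate in = CL × Css.
R₀ = 10.80 × 10.2 = 110.2 mg/h

110 mg/h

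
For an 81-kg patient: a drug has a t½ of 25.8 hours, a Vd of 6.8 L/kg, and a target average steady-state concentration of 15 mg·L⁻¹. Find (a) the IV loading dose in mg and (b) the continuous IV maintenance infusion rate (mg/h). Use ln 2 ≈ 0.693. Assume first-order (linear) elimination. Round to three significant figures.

(a) 8260 mg; (b) 222 mg/h

Vd(total) = 81 kg × 6.8 L/kg = 550.8 L
LD = Vd × C = 550.8 × 15 = 8262 mg
CL = 0.693 × Vd / t½ = 0.693 × 550.8 / 25.8 = 14.79 L/h
Infusion rate = CL × Css = 14.79 × 15 = 221.9 mg/h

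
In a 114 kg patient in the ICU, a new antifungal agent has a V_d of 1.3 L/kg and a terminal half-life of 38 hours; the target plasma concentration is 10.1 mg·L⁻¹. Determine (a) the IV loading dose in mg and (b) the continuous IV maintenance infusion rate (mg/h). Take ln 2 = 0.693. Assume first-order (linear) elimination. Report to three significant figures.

Vd = 1.3 L/kg × 114 kg = 148.2 L
LD = Vd × C = 148.2 × 10.1 = 1497 mg
CL = 0.693 × Vd / t½ = 0.693 × 148.2 / 38 = 2.703 L/h
Infusion rate = CL × Css = 2.703 × 10.1 = 27.30 mg/h

(a) 1500 mg; (b) 27.3 mg/h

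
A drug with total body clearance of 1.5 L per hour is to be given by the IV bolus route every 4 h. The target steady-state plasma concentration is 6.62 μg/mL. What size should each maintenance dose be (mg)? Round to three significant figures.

D = CL × Css × τ = 1.500 × 6.62 × 4 = 39.72 mg

39.7 mg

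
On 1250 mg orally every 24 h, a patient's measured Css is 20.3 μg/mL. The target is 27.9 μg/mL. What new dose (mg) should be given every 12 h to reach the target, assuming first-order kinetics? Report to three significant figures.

For first-order elimination, Css ∝ F·D/(CL·τ); F and CL are unchanged, so Css ∝ D/τ.
D₂ = D₁ × (Css,target / Css,current) × (τ₂/τ₁) = 1250 × (27.9/20.3) × (12/24) = 859.0 mg

859 mg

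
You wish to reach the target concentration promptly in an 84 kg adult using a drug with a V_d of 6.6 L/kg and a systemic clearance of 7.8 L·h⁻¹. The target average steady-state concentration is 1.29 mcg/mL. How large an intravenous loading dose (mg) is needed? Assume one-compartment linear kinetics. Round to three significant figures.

Vd(total) = 84 kg × 6.6 L/kg = 554.4 L
LD = Vd × C = 554.4 × 1.290 = 715.2 mg

715 mg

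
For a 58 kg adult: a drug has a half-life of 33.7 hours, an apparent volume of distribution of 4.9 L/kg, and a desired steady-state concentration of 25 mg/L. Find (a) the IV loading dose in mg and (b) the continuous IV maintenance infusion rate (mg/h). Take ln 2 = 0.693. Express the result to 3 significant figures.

Vd(total) = 58 kg × 4.9 L/kg = 284.2 L
LD = Vd × C = 284.2 × 25 = 7105 mg
CL = 0.693 × Vd / t½ = 0.693 × 284.2 / 33.7 = 5.844 L/h
Infusion rate = CL × Css = 5.844 × 25 = 146.1 mg/h

(a) 7110 mg; (b) 146 mg/h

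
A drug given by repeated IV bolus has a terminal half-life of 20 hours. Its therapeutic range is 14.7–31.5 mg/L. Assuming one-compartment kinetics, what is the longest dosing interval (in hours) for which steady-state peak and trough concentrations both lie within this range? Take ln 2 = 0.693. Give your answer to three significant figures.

22.0 h

k = 0.693 / t½ = 0.693 / 20 = 0.03465 h⁻¹
Between IV bolus doses, concentration decays as C = C₀·e^(−kτ), so C_peak/C_trough = e^(kτ).
τ_max = ln(C_peak/C_trough) / k = ln(31.5/14.7) / 0.03465 = 0.7621 / 0.03465 = 21.99 h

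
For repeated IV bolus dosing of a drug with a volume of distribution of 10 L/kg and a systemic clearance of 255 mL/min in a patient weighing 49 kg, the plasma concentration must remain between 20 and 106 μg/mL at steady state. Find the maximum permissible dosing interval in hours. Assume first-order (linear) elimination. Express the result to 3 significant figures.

53.4 h

Vd = 10 L/kg × 49 kg = 490.0 L
Convert clearance: 255 mL/min × 60 min/h ÷ 1000 mL/L = 15.30 L/h
k = CL / Vd = 15.30 / 490.0 = 0.03122 h⁻¹
Between IV bolus doses, concentration decays as C = C₀·e^(−kτ), so C_peak/C_trough = e^(kτ).
τ_max = ln(C_peak/C_trough) / k = ln(106/20) / 0.03122 = 1.668 / 0.03122 = 53.43 h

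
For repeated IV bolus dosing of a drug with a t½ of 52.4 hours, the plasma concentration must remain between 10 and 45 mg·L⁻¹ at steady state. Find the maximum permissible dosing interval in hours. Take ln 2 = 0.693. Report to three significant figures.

k = 0.693 / t½ = 0.693 / 52.4 = 0.01323 h⁻¹
Between IV bolus doses, concentration decays as C = C₀·e^(−kτ), so C_peak/C_trough = e^(kτ).
τ_max = ln(C_peak/C_trough) / k = ln(45/10) / 0.01323 = 1.504 / 0.01323 = 113.7 h

114 h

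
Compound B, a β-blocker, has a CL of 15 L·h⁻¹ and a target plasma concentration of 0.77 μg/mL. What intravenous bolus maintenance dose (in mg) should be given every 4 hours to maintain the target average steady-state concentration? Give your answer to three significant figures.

46.2 mg

D = CL × Css × τ = 15.00 × 0.77 × 4 = 46.20 mg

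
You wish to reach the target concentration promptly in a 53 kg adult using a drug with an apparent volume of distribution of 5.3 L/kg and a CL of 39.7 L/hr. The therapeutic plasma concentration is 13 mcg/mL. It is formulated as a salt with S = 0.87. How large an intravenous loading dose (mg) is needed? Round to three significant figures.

4200 mg

Vd(total) = 53 kg × 5.3 L/kg = 280.9 L
LD = Vd × C / S = 280.9 × 13.00 / 0.87 = 4197 mg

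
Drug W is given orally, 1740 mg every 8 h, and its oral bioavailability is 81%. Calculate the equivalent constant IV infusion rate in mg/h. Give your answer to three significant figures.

176 mg/h

Equivalent systemic input: infusion rate = F·D/τ.
Rate = 0.81 × 1740 / 8 = 176.2 mg/h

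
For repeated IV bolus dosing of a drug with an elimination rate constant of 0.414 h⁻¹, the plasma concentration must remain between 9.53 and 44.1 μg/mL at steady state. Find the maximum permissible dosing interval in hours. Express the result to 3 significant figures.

3.70 h

Between IV bolus doses, concentration decays as C = C₀·e^(−kτ), so C_peak/C_trough = e^(kτ).
τ_max = ln(C_peak/C_trough) / k = ln(44.1/9.53) / 0.4140 = 1.532 / 0.4140 = 3.700 h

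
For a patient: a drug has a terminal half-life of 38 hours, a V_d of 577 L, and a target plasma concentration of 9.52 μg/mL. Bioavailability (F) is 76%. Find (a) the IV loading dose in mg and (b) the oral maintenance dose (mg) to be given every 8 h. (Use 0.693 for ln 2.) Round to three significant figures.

LD = Vd × C = 577.0 × 9.52 = 5493 mg
CL = 0.693 × Vd / t½ = 0.693 × 577.0 / 38 = 10.52 L/h
D = CL × Css × τ / F = 10.52 × 9.52 × 8 / 0.76 = 1054 mg

(a) 5490 mg; (b) 1050 mg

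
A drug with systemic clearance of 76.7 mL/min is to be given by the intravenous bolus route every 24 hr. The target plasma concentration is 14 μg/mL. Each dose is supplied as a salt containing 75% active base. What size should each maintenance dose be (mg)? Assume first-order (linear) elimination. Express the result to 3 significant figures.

2060 mg

CL = 76.7 mL/min × 60/1000 = 4.602 L/h
At steady state, dose per interval replaces the amount cleared in that interval: S·D/τ = CL·Css.
D = CL × Css × τ / S = 4.602 × 14 × 24 / 0.75 = 2062 mg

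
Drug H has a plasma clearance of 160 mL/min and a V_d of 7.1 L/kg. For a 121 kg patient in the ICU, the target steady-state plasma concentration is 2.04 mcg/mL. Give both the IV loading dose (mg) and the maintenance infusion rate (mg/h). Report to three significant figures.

(a) 1750 mg; (b) 19.6 mg/h

Total Vd = 7.1 × 121 = 859.1 L
Loading dose = Vd × C = 859.1 × 2.04 = 1753 mg
CL = 160 mL/min = 160 × 0.06 = 9.600 L/h
Maintenance: replace elimination → rate = CL × Css = 9.600 × 2.04 = 19.58 mg/h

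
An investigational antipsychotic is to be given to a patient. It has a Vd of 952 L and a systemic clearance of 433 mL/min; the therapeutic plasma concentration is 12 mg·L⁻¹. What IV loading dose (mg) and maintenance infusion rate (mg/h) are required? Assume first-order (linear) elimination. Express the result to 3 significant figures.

LD = Vd · C_target = 952.0 × 12 = 11420 mg
Convert clearance: 433 mL/min × 60 min/h ÷ 1000 mL/L = 25.98 L/h
Maintenance infusion rate = CL × Css = 25.98 × 12 = 311.8 mg/h

(a) 11400 mg; (b) 312 mg/h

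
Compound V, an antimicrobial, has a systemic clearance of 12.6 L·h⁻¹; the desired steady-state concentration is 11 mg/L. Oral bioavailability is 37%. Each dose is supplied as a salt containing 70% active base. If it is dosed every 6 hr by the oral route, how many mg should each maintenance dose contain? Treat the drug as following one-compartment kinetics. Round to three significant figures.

3210 mg

D = CL × Css × τ / F / S = 12.60 × 11 × 6 / 0.37 / 0.7 = 3211 mg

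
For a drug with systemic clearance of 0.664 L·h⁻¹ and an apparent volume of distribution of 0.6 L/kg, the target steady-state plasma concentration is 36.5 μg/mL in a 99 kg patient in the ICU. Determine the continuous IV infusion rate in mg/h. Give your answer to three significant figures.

Maintenance depends on clearance, not Vd — rate in must match rate out.
R₀ = 0.6640 × 36.5 = 24.24 mg/h

24.2 mg/h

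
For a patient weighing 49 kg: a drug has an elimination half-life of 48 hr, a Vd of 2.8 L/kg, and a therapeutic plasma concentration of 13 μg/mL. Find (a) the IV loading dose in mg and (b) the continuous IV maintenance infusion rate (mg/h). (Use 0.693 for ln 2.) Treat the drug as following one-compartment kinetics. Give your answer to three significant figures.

(a) 1780 mg; (b) 25.8 mg/h

Vd(total) = 49 kg × 2.8 L/kg = 137.2 L
LD = Vd × C = 137.2 × 13 = 1784 mg
CL = 0.693 × Vd / t½ = 0.693 × 137.2 / 48 = 1.981 L/h
Infusion rate = CL × Css = 1.981 × 13 = 25.75 mg/h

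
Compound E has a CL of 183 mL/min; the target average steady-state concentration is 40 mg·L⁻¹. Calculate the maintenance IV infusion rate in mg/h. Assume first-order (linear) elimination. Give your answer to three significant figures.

439 mg/h

CL = 183 mL/min = 183 × 0.06 = 10.98 L/h
R₀ = 10.98 × 40 = 439.2 mg/h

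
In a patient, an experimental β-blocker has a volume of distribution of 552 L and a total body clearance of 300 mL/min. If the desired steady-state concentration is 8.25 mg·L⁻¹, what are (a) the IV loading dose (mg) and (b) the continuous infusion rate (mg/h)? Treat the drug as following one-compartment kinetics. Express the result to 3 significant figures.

(a) 4550 mg; (b) 149 mg/h

LD = Vd · C_target = 552.0 × 8.25 = 4554 mg
CL = 300 mL/min = 300 × 0.06 = 18.00 L/h
Maintenance infusion rate = CL × Css = 18.00 × 8.25 = 148.5 mg/h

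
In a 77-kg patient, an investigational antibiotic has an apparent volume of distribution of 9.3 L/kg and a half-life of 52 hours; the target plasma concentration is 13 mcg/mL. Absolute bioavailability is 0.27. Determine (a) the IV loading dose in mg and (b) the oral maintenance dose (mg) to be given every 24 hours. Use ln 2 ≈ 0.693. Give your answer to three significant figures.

(a) 9310 mg; (b) 11000 mg

Total Vd = 9.3 × 77 = 716.1 L
LD = Vd × C = 716.1 × 13 = 9309 mg
CL = 0.693 × Vd / t½ = 0.693 × 716.1 / 52 = 9.543 L/h
D = CL × Css × τ / F = 9.543 × 13 × 24 / 0.27 = 11030 mg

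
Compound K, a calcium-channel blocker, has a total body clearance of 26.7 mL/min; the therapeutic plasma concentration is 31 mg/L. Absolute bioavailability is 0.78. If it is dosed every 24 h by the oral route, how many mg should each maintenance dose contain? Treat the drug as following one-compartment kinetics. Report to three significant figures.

1530 mg

CL = 26.7 mL/min = 26.7 × 0.06 = 1.602 L/h
D = CL × Css × τ / F = 1.602 × 31 × 24 / 0.78 = 1528 mg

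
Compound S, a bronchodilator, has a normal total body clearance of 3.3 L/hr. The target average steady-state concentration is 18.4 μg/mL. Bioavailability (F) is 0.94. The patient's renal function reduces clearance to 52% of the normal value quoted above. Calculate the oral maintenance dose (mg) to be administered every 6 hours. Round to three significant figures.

Patient clearance = 0.52 × 3.300 = 1.716 L/h
D = CL × Css × τ / F = 1.716 × 18.4 × 6 / 0.94 = 201.5 mg

202 mg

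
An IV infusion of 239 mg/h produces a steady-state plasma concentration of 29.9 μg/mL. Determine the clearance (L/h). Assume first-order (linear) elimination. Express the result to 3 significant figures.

7.99 L/h

At steady state, infusion rate = CL × Css, so CL = rate / Css.
CL = 239 / 29.9 = 7.993 L/h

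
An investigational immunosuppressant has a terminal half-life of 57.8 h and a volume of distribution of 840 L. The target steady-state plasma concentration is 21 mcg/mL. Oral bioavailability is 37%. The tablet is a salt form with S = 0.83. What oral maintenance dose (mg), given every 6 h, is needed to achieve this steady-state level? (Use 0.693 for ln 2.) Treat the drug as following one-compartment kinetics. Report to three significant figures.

CL = 0.693 × Vd / t½ = 0.693 × 840.0 / 57.8 = 10.07 L/h
D = CL × Css × τ / F / S = 10.07 × 21 × 6 / 0.37 / 0.83 = 4132 mg

4130 mg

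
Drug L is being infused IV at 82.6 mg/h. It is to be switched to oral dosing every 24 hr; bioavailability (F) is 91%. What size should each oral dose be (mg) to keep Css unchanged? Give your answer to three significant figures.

To maintain the same Css, the systemic dosing rate must be unchanged: F·D/τ = infusion rate.
D = rate × τ / F = 82.6 × 24 / 0.91 = 2178 mg

2180 mg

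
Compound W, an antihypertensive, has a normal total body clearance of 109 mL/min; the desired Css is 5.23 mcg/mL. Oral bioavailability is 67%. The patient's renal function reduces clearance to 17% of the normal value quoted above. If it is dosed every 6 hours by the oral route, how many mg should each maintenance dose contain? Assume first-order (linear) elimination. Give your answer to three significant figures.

52.1 mg

CL = 109 mL/min × 60/1000 = 6.540 L/h
Patient clearance = 0.17 × 6.540 = 1.112 L/h
D = CL × Css × τ / F = 1.112 × 5.23 × 6 / 0.67 = 52.08 mg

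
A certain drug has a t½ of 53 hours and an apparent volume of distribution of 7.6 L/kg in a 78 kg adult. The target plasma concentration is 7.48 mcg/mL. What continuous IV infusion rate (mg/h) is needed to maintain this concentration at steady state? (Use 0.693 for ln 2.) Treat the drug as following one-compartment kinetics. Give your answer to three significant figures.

Vd = 7.6 L/kg × 78 kg = 592.8 L
CL = 0.693 × Vd / t½ = 0.693 × 592.8 / 53 = 7.751 L/h
Infusion rate = CL × Css = 7.751 × 7.48 = 57.98 mg/h

58.0 mg/h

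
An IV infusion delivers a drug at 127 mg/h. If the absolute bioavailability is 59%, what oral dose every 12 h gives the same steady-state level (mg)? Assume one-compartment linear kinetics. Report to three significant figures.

2580 mg

To maintain the same Css, the systemic dosing rate must be unchanged: F·D/τ = infusion rate.
D = rate × τ / F = 127 × 12 / 0.59 = 2583 mg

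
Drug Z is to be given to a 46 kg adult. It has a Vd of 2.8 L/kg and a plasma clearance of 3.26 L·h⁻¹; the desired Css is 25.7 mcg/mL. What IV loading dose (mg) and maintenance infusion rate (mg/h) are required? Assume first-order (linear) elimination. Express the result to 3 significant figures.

Vd = 2.8 L/kg × 46 kg = 128.8 L
Loading dose = Vd × C = 128.8 × 25.7 = 3310 mg
Maintenance: replace elimination → rate = CL × Css = 3.260 × 25.7 = 83.78 mg/h

(a) 3310 mg; (b) 83.8 mg/h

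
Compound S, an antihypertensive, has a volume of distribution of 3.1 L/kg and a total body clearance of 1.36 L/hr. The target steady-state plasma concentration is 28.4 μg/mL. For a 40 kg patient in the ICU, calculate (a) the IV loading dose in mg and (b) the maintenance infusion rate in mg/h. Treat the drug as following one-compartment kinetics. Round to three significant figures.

Vd(total) = 40 kg × 3.1 L/kg = 124.0 L
Loading: fill Vd to C_target → 124.0 L × 28.4 mg/L = 3522 mg
Infusion rate = 1.360 L/h × 28.4 mg/L = 38.62 mg/h

(a) 3520 mg; (b) 38.6 mg/h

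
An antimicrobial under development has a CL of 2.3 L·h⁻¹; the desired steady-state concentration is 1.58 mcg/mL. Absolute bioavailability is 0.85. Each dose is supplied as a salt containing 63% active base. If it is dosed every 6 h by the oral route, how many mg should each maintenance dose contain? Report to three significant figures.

D = CL × Css × τ / F / S = 2.300 × 1.58 × 6 / 0.85 / 0.63 = 40.72 mg

40.7 mg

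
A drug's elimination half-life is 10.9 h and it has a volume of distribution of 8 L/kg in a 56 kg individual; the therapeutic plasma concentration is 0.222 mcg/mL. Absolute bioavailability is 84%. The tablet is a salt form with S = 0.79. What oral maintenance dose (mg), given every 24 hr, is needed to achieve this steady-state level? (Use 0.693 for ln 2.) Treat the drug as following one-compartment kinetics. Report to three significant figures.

229 mg

Vd(total) = 56 kg × 8 L/kg = 448.0 L
CL = ln 2 · Vd / t½ = 0.693 × 448.0 / 10.9 = 28.48 L/h
D = CL × Css × τ / F / S = 28.48 × 0.222 × 24 / 0.84 / 0.79 = 228.7 mg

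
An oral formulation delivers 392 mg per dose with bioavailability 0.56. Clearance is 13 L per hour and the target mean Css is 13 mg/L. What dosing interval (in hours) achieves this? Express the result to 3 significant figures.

1.30 h

F·D/τ = CL·Css → τ = F·D / (CL·Css).
τ = 0.56 × 392 / (13 × 13) = 1.299 h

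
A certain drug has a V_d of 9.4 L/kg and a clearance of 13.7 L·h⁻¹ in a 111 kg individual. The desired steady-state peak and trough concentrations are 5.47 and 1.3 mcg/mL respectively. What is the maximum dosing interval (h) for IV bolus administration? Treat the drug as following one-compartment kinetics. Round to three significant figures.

Vd(total) = 111 kg × 9.4 L/kg = 1043 L
k = CL / Vd = 13.70 / 1043 = 0.01314 h⁻¹
Between IV bolus doses, concentration decays as C = C₀·e^(−kτ), so C_peak/C_trough = e^(kτ).
τ_max = ln(C_peak/C_trough) / k = ln(5.47/1.3) / 0.01314 = 1.437 / 0.01314 = 109.4 h

109 h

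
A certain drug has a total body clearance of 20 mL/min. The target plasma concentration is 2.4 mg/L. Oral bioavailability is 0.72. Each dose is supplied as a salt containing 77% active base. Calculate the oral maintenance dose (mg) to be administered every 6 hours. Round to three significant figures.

CL = 20 mL/min × 60/1000 = 1.200 L/h
D = CL × Css × τ / F / S = 1.200 × 2.4 × 6 / 0.72 / 0.77 = 31.17 mg

31.2 mg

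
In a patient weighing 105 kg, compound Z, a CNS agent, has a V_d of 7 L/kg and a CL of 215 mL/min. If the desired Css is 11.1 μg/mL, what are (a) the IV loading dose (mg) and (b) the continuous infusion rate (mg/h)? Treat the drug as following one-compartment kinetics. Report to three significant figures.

Total Vd = 7 × 105 = 735.0 L
Loading dose = Vd × C = 735.0 × 11.1 = 8159 mg
CL = 215 mL/min × 60/1000 = 12.90 L/h
Maintenance: replace elimination → rate = CL × Css = 12.90 × 11.1 = 143.2 mg/h

(a) 8160 mg; (b) 143 mg/h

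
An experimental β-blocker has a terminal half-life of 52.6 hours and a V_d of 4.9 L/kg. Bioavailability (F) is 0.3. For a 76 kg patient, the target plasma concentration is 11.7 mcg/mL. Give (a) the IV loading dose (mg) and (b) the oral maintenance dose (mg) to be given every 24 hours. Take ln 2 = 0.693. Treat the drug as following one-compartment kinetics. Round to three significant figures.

(a) 4360 mg; (b) 4590 mg

Vd = 4.9 L/kg × 76 kg = 372.4 L
LD = Vd × C = 372.4 × 11.7 = 4357 mg
CL = 0.693 × Vd / t½ = 0.693 × 372.4 / 52.6 = 4.906 L/h
D = CL × Css × τ / F = 4.906 × 11.7 × 24 / 0.3 = 4592 mg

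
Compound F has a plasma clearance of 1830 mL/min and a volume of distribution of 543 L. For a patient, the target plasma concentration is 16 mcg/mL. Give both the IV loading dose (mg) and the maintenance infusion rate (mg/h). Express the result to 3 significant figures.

Loading dose = Vd × C = 543.0 × 16 = 8688 mg
CL = 1830 mL/min = 1830 × 0.06 = 109.8 L/h
Maintenance: replace elimination → rate = CL × Css = 109.8 × 16 = 1757 mg/h

(a) 8690 mg; (b) 1760 mg/h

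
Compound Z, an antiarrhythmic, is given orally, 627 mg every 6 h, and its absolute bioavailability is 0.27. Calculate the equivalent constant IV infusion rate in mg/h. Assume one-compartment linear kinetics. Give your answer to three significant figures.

Equivalent systemic input: infusion rate = F·D/τ.
Rate = 0.27 × 627 / 6 = 28.22 mg/h

28.2 mg/h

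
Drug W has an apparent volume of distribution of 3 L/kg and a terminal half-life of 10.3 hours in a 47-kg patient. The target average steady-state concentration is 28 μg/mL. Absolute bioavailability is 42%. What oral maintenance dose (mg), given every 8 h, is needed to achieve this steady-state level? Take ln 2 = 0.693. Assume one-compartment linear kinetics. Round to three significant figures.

Vd = 3 L/kg × 47 kg = 141.0 L
CL = 0.693 × Vd / t½ = 0.693 × 141.0 / 10.3 = 9.487 L/h
D = CL × Css × τ / F = 9.487 × 28 × 8 / 0.42 = 5060 mg

5060 mg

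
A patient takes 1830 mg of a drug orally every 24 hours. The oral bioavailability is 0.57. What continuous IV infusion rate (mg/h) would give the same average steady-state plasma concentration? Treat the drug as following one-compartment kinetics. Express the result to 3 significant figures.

43.5 mg/h

Equivalent systemic input: infusion rate = F·D/τ.
Rate = 0.57 × 1830 / 24 = 43.46 mg/h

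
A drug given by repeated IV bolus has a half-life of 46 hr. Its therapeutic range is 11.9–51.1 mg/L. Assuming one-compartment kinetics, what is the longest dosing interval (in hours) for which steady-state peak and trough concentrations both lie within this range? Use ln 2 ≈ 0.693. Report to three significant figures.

96.7 h

k = 0.693 / t½ = 0.693 / 46 = 0.01507 h⁻¹
Between IV bolus doses, concentration decays as C = C₀·e^(−kτ), so C_peak/C_trough = e^(kτ).
τ_max = ln(C_peak/C_trough) / k = ln(51.1/11.9) / 0.01507 = 1.457 / 0.01507 = 96.68 h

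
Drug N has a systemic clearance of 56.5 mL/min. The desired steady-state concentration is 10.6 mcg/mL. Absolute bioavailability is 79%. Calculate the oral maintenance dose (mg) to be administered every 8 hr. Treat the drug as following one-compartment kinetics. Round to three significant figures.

CL = 56.5 mL/min = 56.5 × 0.06 = 3.390 L/h
D = CL × Css × τ / F = 3.390 × 10.6 × 8 / 0.79 = 363.9 mg

364 mg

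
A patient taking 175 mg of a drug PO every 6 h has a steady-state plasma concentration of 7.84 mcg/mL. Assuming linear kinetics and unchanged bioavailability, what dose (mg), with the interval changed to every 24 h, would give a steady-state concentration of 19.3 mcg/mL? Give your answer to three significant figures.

1720 mg

For first-order elimination, Css ∝ F·D/(CL·τ); F and CL are unchanged, so Css ∝ D/τ.
D₂ = D₁ × (Css,target / Css,current) × (τ₂/τ₁) = 175 × (19.3/7.84) × (24/6) = 1723 mg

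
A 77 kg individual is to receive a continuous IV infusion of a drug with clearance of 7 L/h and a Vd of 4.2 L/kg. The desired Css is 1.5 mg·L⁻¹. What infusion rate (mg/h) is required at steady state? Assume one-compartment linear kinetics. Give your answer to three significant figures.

10.5 mg/h

Infusion rate = CL · Css = 7.000 L/h × 1.5 mg/L = 10.50 mg/h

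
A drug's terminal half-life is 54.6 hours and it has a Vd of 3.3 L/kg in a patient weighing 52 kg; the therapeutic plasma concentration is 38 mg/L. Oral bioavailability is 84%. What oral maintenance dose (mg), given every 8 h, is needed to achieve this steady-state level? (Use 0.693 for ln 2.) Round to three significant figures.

Vd = 3.3 L/kg × 52 kg = 171.6 L
k = 0.693/54.6 = 0.01269 h⁻¹, so CL = k·Vd = 0.01269 × 171.6 = 2.178 L/h
D = CL × Css × τ / F = 2.178 × 38 × 8 / 0.84 = 788.2 mg

788 mg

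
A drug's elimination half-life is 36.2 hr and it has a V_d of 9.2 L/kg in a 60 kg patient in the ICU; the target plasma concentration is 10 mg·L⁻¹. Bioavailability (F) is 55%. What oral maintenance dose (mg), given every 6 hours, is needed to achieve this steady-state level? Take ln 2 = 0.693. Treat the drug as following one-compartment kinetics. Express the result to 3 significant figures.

Vd = 9.2 L/kg × 60 kg = 552.0 L
k = 0.693/36.2 = 0.01914 h⁻¹, so CL = k·Vd = 0.01914 × 552.0 = 10.57 L/h
D = CL × Css × τ / F = 10.57 × 10 × 6 / 0.55 = 1153 mg

1150 mg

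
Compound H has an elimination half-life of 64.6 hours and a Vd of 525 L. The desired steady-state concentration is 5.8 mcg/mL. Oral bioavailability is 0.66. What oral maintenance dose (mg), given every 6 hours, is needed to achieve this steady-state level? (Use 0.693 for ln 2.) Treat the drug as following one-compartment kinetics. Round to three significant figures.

CL = 0.693 × Vd / t½ = 0.693 × 525.0 / 64.6 = 5.632 L/h
D = CL × Css × τ / F = 5.632 × 5.8 × 6 / 0.66 = 297.0 mg

297 mg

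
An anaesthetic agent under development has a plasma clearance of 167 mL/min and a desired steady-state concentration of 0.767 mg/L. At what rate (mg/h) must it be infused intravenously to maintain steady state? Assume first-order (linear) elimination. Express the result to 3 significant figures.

7.69 mg/h

Convert clearance: 167 mL/min × 60 min/h ÷ 1000 mL/L = 10.02 L/h
Infusion rate = CL · Css = 10.02 L/h × 0.767 mg/L = 7.685 mg/h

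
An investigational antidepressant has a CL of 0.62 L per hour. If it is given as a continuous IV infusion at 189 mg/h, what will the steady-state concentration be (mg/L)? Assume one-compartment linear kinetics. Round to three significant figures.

Css = rate / CL = 189 / 0.6200 = 304.8 mg/L

305 mg/L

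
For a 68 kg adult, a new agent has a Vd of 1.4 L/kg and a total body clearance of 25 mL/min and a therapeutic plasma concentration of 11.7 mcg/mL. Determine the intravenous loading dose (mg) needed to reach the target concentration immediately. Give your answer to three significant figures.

Vd(total) = 68 kg × 1.4 L/kg = 95.20 L
LD = Vd × C = 95.20 × 11.70 = 1114 mg

1110 mg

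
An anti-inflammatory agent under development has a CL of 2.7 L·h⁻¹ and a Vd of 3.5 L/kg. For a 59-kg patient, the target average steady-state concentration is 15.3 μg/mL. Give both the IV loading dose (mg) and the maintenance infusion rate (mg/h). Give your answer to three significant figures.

(a) 3160 mg; (b) 41.3 mg/h

Vd = 3.5 L/kg × 59 kg = 206.5 L
Loading dose = Vd × C = 206.5 × 15.3 = 3159 mg
Maintenance infusion rate = CL × Css = 2.700 × 15.3 = 41.31 mg/h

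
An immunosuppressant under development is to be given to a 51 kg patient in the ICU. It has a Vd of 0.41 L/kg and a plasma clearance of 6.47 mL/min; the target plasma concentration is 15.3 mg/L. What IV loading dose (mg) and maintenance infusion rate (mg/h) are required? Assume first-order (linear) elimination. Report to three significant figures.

(a) 320 mg; (b) 5.94 mg/h

Vd(total) = 51 kg × 0.41 L/kg = 20.91 L
LD = Vd · C_target = 20.91 × 15.3 = 319.9 mg
CL = 6.47 mL/min × 60/1000 = 0.3882 L/h
Maintenance: replace elimination → rate = CL × Css = 0.3882 × 15.3 = 5.939 mg/h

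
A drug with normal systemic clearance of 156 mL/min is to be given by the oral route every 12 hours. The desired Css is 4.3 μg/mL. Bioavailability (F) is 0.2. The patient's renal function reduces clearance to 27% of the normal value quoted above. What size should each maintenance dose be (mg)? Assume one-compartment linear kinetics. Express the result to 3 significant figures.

CL = 156 mL/min = 156 × 0.06 = 9.360 L/h
Patient clearance = 0.27 × 9.360 = 2.527 L/h
At steady state, dose per interval replaces the amount cleared in that interval: F·D/τ = CL·Css.
D = CL × Css × τ / F = 2.527 × 4.3 × 12 / 0.2 = 652.0 mg

652 mg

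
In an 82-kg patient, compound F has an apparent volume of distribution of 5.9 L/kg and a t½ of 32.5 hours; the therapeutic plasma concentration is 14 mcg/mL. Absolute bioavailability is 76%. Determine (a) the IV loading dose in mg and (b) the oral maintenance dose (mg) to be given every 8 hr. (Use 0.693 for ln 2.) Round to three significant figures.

(a) 6770 mg; (b) 1520 mg

Vd(total) = 82 kg × 5.9 L/kg = 483.8 L
LD = Vd × C = 483.8 × 14 = 6773 mg
CL = 0.693 × Vd / t½ = 0.693 × 483.8 / 32.5 = 10.32 L/h
D = CL × Css × τ / F = 10.32 × 14 × 8 / 0.76 = 1521 mg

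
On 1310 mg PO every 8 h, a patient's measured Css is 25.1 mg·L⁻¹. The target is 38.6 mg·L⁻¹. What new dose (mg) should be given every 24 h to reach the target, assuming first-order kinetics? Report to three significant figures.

For first-order elimination, Css ∝ F·D/(CL·τ); F and CL are unchanged, so Css ∝ D/τ.
D₂ = D₁ × (Css,target / Css,current) × (τ₂/τ₁) = 1310 × (38.6/25.1) × (24/8) = 6044 mg

6040 mg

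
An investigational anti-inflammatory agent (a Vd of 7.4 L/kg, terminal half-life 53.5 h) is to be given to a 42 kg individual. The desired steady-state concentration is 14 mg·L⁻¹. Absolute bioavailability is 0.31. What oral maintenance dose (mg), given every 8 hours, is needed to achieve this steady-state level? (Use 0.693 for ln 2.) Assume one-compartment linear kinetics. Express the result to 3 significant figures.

Vd = 7.4 L/kg × 42 kg = 310.8 L
k = 0.693/53.5 = 0.01295 h⁻¹, so CL = k·Vd = 0.01295 × 310.8 = 4.025 L/h
D = CL × Css × τ / F = 4.025 × 14 × 8 / 0.31 = 1454 mg

1450 mg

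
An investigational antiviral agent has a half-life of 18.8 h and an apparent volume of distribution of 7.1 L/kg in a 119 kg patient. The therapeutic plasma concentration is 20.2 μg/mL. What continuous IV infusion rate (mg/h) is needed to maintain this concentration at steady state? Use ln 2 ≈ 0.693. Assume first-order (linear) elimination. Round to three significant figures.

Vd(total) = 119 kg × 7.1 L/kg = 844.9 L
CL = ln 2 · Vd / t½ = 0.693 × 844.9 / 18.8 = 31.14 L/h
Infusion rate = CL × Css = 31.14 × 20.2 = 629.0 mg/h

629 mg/h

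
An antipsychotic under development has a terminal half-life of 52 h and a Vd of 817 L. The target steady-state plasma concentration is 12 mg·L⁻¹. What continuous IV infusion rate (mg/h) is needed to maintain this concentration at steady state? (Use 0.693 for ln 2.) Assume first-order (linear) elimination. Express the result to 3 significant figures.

131 mg/h

CL = 0.693 × Vd / t½ = 0.693 × 817.0 / 52 = 10.89 L/h
Infusion rate = CL × Css = 10.89 × 12 = 130.7 mg/h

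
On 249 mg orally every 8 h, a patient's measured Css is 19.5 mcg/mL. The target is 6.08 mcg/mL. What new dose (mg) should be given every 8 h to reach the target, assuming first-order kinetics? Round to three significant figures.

77.6 mg

For first-order elimination, Css ∝ F·D/(CL·τ); F and CL are unchanged, so Css ∝ D/τ.
D₂ = D₁ × (Css,target / Css,current) = 249 × 6.08/19.5 = 77.64 mg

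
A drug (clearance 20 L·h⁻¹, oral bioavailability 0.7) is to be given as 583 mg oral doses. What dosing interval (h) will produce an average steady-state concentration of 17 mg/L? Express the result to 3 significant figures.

1.20 h

F·D/τ = CL·Css → τ = F·D / (CL·Css).
τ = 0.7 × 583 / (20 × 17) = 1.200 h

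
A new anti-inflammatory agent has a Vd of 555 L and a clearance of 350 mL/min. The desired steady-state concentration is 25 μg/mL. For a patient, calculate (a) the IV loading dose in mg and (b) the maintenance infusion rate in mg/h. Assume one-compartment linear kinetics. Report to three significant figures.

(a) 13900 mg; (b) 525 mg/h

LD = Vd · C_target = 555.0 × 25 = 13880 mg
CL = 350 mL/min = 350 × 0.06 = 21.00 L/h
Maintenance: replace elimination → rate = CL × Css = 21.00 × 25 = 525.0 mg/h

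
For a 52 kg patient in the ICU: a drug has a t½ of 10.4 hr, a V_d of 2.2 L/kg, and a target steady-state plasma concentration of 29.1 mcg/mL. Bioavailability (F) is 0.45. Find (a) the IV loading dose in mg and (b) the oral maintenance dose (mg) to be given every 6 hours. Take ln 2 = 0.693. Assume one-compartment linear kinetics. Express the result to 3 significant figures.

Vd = 2.2 L/kg × 52 kg = 114.4 L
LD = Vd × C = 114.4 × 29.1 = 3329 mg
CL = 0.693 × Vd / t½ = 0.693 × 114.4 / 10.4 = 7.623 L/h
D = CL × Css × τ / F = 7.623 × 29.1 × 6 / 0.45 = 2958 mg

(a) 3330 mg; (b) 2960 mg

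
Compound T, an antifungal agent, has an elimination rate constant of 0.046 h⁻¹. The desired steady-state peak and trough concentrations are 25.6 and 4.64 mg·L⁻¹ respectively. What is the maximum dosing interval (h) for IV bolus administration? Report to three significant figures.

37.1 h

Between IV bolus doses, concentration decays as C = C₀·e^(−kτ), so C_peak/C_trough = e^(kτ).
τ_max = ln(C_peak/C_trough) / k = ln(25.6/4.64) / 0.04600 = 1.708 / 0.04600 = 37.13 h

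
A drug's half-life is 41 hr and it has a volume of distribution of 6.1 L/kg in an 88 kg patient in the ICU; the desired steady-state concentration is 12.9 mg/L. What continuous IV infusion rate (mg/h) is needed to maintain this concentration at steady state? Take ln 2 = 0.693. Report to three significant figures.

Total Vd = 6.1 × 88 = 536.8 L
k = 0.693/41 = 0.01690 h⁻¹, so CL = k·Vd = 0.01690 × 536.8 = 9.072 L/h
Infusion rate = CL × Css = 9.072 × 12.9 = 117.0 mg/h

117 mg/h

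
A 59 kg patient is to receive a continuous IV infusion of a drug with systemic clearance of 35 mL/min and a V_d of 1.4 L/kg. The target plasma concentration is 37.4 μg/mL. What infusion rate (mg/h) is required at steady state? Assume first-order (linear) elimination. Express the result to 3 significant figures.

CL = 35 mL/min × 60/1000 = 2.100 L/h
R₀ = 2.100 × 37.4 = 78.54 mg/h

78.5 mg/h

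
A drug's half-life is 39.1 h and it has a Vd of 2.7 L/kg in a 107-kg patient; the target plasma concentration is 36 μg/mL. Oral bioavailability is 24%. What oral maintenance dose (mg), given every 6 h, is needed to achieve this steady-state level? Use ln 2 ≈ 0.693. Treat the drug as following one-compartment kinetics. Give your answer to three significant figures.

Vd(total) = 107 kg × 2.7 L/kg = 288.9 L
CL = 0.693 × Vd / t½ = 0.693 × 288.9 / 39.1 = 5.120 L/h
D = CL × Css × τ / F = 5.120 × 36 × 6 / 0.24 = 4608 mg

4610 mg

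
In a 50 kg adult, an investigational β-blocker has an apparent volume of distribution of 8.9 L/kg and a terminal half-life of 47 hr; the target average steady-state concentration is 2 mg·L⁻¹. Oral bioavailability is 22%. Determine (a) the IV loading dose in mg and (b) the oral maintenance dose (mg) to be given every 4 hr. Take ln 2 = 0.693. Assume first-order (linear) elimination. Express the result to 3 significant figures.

Vd = 8.9 L/kg × 50 kg = 445.0 L
LD = Vd × C = 445.0 × 2 = 890.0 mg
CL = 0.693 × Vd / t½ = 0.693 × 445.0 / 47 = 6.561 L/h
D = CL × Css × τ / F = 6.561 × 2 × 4 / 0.22 = 238.6 mg

(a) 890 mg; (b) 239 mg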